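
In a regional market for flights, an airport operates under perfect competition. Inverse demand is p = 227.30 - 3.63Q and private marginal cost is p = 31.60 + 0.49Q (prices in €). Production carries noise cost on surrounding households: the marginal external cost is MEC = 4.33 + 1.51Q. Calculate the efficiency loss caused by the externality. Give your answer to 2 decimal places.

Market equilibrium (private): 31.60 + 0.49Q = 227.30 - 3.63Q → Q_m = 47.5000.
Social marginal cost = private MC + MEC = 35.93 + 2.00Q.
Set SMC = demand: 35.93 + 2.00Q = 227.30 - 3.63Q → Q* = 33.9911.
The loss is the area between SMC and demand from Q* to Q_m; with linear curves that's a triangle of height MEC(Q_m).
DWL = ½ × 13.5089 × 76.0550 = 513.7097.

DWL = €513.71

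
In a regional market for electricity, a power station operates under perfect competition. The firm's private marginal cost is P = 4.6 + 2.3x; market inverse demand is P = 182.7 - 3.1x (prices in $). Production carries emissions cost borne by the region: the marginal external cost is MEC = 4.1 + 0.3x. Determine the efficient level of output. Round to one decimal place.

Social marginal cost = private MC + MEC = 8.7 + 2.6x.
Set SMC = demand: 8.7 + 2.6x = 182.7 - 3.1x → x* = 30.5263.

x* = 30.5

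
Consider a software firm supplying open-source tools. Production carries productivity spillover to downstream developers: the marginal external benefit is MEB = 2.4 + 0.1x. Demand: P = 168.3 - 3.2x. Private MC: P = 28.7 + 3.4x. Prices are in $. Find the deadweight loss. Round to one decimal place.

DWL = $1.6

Market equilibrium (private): 28.7 + 3.4x = 168.3 - 3.2x → x_m = 21.1515.
Social marginal cost = private MC − MEB = 26.3 + 3.3x.
Set SMC = demand: 26.3 + 3.3x = 168.3 - 3.2x → x* = 21.8462.
The loss is the area between SMC and demand from x* to x_m; with linear curves that's a triangle of height MEB(x_m).
DWL = ½ × 0.6947 × 4.5152 = 1.5684.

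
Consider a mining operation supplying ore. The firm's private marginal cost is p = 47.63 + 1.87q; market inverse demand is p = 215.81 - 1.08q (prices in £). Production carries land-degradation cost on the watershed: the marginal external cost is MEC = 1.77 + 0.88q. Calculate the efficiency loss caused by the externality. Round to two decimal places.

DWL = £352.17

Market equilibrium (private): 47.63 + 1.87q = 215.81 - 1.08q → q_m = 57.0102.
Social marginal cost = private MC + MEC = 49.40 + 2.75q.
Set SMC = demand: 49.40 + 2.75q = 215.81 - 1.08q → q* = 43.4491.
Between q* and q_m the wedge SMC − demand runs linearly from 0 to MEC(q_m), so the loss is a triangle.
DWL = ½ × 13.5611 × 51.9389 = 352.1743.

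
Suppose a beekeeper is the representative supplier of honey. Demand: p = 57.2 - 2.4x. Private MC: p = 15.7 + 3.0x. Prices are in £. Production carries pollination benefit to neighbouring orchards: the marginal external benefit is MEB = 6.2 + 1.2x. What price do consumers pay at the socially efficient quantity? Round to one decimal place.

P = £29.9

Social marginal cost = private MC − MEB = 9.5 + 1.8x.
Set SMC = demand: 9.5 + 1.8x = 57.2 - 2.4x → x* = 11.3571.
Consumer price on the demand curve at x*: 57.2 − 2.4×11.3571 = 29.9430.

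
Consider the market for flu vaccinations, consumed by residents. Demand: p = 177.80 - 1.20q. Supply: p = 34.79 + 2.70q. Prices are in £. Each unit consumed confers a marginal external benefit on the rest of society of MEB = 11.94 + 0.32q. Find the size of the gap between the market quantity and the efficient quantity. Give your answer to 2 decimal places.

6.61 units

Market equilibrium (private): 34.79 + 2.70q = 177.80 - 1.20q → q_m = 36.6692.
Social marginal benefit = demand + MEB = 189.74 - 0.88q.
Set SMB = MC: 189.74 - 0.88q = 34.79 + 2.70q → q* = 43.2821.
Gap = |36.6692 − 43.2821| = 6.6129.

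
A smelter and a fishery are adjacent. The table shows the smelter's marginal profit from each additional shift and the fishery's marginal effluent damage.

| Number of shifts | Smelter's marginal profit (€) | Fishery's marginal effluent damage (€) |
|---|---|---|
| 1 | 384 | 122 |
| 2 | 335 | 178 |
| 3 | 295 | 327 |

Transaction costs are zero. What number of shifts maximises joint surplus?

2

Bargaining reaches the level where marginal profit last exceeds marginal effluent damage.
That holds through level 2 (335 ≥ 178) but not at 3 (295 < 327).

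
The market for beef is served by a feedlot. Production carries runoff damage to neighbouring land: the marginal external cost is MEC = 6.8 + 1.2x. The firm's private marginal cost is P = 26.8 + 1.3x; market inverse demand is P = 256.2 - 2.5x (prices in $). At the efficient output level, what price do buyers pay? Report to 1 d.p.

Social marginal cost = private MC + MEC = 33.6 + 2.5x.
Set SMC = demand: 33.6 + 2.5x = 256.2 - 2.5x → x* = 44.5200.
Consumer price on the demand curve at x*: 256.2 − 2.5×44.5200 = 144.9000.

P = $144.9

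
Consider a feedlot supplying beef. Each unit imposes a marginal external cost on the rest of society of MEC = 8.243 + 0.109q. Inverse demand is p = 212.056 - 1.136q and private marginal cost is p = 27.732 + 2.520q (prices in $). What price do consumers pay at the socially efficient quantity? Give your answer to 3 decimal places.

Social marginal cost = private MC + MEC = 35.975 + 2.629q.
Set SMC = demand: 35.975 + 2.629q = 212.056 - 1.136q → q* = 46.7679.
Consumer price on the demand curve at q*: 212.056 − 1.136×46.7679 = 158.9277.

P = $158.928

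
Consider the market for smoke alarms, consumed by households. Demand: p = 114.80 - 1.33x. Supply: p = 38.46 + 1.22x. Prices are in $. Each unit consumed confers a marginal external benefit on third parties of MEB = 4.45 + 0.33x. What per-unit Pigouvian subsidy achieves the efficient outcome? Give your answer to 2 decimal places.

subsidy = $16.46 per unit

Social marginal benefit = demand + MEB = 119.25 - x.
Set SMB = MC: 119.25 - x = 38.46 + 1.22x → x* = 36.3919.
The Pigouvian subsidy equals MEB at x*: 4.45 + 0.33×36.3919 = 16.4593.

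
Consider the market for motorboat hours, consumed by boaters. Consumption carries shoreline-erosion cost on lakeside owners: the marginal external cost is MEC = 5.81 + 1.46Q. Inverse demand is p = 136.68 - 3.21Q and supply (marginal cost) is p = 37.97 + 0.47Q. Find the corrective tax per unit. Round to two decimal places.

tax = 32.20 per unit

Social marginal benefit = demand − MEC = 130.87 - 4.67Q.
Set SMB = MC: 130.87 - 4.67Q = 37.97 + 0.47Q → Q* = 18.0739.
The Pigouvian tax equals MEC at Q*: 5.81 + 1.46×18.0739 = 32.1979.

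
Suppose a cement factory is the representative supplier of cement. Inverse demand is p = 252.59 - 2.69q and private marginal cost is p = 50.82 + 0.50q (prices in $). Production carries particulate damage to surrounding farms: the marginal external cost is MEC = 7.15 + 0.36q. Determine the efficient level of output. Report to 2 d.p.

q* = 54.82

Social marginal cost = private MC + MEC = 57.97 + 0.86q.
Set SMC = demand: 57.97 + 0.86q = 252.59 - 2.69q → q* = 54.8225.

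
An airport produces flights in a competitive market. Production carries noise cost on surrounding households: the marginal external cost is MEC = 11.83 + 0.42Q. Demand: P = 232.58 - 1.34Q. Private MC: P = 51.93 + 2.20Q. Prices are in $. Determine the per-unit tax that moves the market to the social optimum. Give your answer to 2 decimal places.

Social marginal cost = private MC + MEC = 63.76 + 2.62Q.
Set SMC = demand: 63.76 + 2.62Q = 232.58 - 1.34Q → Q* = 42.6313.
The Pigouvian tax equals MEC at Q*: 11.83 + 0.42×42.6313 = 29.7351.

tax = $29.74 per unit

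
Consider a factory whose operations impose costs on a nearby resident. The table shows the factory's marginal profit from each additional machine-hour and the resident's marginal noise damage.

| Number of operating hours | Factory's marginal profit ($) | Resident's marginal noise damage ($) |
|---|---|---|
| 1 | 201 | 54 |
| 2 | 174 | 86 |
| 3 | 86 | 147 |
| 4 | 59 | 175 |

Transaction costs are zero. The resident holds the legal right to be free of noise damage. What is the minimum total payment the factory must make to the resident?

$140

Efficient level: marginal profit ≥ marginal noise damage through level 2, so k* = 2.
With the resident holding the right, the factory must at least compensate total damage at k*: 54 + 86 = 140.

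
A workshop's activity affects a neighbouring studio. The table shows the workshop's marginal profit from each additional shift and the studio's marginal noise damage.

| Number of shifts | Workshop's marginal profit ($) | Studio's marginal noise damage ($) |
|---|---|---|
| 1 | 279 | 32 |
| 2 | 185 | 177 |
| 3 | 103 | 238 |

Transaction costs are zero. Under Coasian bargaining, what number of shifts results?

2

Bargaining reaches the level where marginal profit last exceeds marginal noise damage.
That holds through level 2 (185 ≥ 177) but not at 3 (103 < 238).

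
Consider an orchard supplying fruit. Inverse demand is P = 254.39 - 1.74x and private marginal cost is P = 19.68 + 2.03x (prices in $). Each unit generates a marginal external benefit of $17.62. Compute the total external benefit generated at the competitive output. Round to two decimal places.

$1096.97

Market equilibrium (private): 19.68 + 2.03x = 254.39 - 1.74x → x_m = 62.2573.
Total external benefit = MEB × x_m = 17.62 × 62.2573 = 1096.9736.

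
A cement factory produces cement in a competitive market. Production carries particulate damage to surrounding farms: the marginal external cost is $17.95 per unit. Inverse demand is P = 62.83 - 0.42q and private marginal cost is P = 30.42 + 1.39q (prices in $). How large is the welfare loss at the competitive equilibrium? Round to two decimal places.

Market equilibrium (private): 30.42 + 1.39q = 62.83 - 0.42q → q_m = 17.9061.
Social marginal cost = private MC + MEC = 48.37 + 1.39q.
Set SMC = demand: 48.37 + 1.39q = 62.83 - 0.42q → q* = 7.9890.
Between q* and q_m the wedge SMC − demand runs linearly from 0 to MEC(q_m), so the loss is a triangle.
DWL = ½ × 9.9171 × 17.9500 = 89.0060.

DWL = $89.01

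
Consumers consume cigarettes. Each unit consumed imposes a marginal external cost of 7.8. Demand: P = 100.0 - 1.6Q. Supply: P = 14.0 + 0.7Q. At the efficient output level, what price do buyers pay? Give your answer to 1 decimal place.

Social marginal benefit = demand − MEC = 92.2 - 1.6Q.
Set SMB = MC: 92.2 - 1.6Q = 14.0 + 0.7Q → Q* = 34.0000.
Consumer price on the demand curve at Q*: 100.0 − 1.6×34.0000 = 45.6000.

P = 45.6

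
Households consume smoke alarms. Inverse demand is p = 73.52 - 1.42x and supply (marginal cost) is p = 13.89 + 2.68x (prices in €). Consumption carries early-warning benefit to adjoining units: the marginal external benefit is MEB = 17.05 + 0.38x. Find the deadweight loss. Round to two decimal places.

DWL = €68.51

Market equilibrium (private): 13.89 + 2.68x = 73.52 - 1.42x → x_m = 14.5439.
Social marginal benefit = demand + MEB = 90.57 - 1.04x.
Set SMB = MC: 90.57 - 1.04x = 13.89 + 2.68x → x* = 20.6129.
The welfare-loss triangle has base |x_m − x*| and height MEB(x_m) (the vertical gap between SMB and MC is zero at x* and MEB at x_m).
DWL = ½ × 6.0690 × 22.5767 = 68.5090.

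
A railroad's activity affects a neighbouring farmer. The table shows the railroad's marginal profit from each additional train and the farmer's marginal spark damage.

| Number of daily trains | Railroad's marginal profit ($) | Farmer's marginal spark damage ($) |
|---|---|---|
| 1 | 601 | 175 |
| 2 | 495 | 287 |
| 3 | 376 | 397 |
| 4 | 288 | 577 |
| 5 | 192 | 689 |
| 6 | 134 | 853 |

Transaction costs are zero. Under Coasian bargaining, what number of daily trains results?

2

Bargaining reaches the level where marginal profit last exceeds marginal spark damage.
That holds through level 2 (495 ≥ 287) but not at 3 (376 < 397).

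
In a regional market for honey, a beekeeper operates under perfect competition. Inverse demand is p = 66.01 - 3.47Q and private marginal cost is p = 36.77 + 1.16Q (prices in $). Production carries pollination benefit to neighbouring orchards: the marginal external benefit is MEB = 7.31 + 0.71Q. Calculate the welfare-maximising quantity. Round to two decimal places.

Q* = 9.32

Social marginal cost = private MC − MEB = 29.46 + 0.45Q.
Set SMC = demand: 29.46 + 0.45Q = 66.01 - 3.47Q → Q* = 9.3240.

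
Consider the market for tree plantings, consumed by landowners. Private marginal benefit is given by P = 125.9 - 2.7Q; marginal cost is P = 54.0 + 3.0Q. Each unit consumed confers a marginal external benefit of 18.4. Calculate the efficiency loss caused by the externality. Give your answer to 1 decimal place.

DWL = 29.7

Market equilibrium (private): 54.0 + 3.0Q = 125.9 - 2.7Q → Q_m = 12.6140.
Social marginal benefit = demand + MEB = 144.3 - 2.7Q.
Set SMB = MC: 144.3 - 2.7Q = 54.0 + 3.0Q → Q* = 15.8421.
The loss is the area between SMB and MC from Q* to Q_m; with linear curves that's a triangle of height MEB(Q_m).
DWL = ½ × 3.2281 × 18.4000 = 29.6985.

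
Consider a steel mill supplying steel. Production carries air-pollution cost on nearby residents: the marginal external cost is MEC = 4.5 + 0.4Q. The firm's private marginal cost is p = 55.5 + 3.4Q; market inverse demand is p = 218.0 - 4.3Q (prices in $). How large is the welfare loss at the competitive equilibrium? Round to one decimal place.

DWL = $10.3

Market equilibrium (private): 55.5 + 3.4Q = 218.0 - 4.3Q → Q_m = 21.1039.
Social marginal cost = private MC + MEC = 60.0 + 3.8Q.
Set SMC = demand: 60.0 + 3.8Q = 218.0 - 4.3Q → Q* = 19.5062.
Height of the DWL triangle at Q_m is SMC(Q_m) − demand(Q_m) = MEC(Q_m) = 12.9416.
DWL = ½ × 1.5977 × 12.9416 = 10.3384.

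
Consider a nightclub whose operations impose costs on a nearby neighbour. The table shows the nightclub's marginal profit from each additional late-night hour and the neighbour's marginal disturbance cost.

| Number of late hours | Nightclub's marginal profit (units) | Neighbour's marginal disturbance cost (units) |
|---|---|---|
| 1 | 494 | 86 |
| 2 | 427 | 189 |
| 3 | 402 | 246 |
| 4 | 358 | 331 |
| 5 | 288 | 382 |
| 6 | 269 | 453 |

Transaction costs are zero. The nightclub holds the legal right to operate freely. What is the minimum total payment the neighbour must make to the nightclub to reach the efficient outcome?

Left alone the nightclub would choose level 6 (marginal profit stays positive).
Efficient level: k* = 4 (marginal profit ≥ marginal disturbance cost through 4).
The neighbour must at least cover the nightclub's forgone profit from cutting 6→4: 288 + 269 = 557.

557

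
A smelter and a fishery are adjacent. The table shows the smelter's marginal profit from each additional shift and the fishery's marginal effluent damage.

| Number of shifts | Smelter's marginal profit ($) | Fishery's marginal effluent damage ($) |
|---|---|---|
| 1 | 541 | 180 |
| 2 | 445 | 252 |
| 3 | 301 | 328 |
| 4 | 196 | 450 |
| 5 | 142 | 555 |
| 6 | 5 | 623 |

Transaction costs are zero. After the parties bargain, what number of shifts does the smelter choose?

Bargaining reaches the level where marginal profit last exceeds marginal effluent damage.
That holds through level 2 (445 ≥ 252) but not at 3 (301 < 328).

2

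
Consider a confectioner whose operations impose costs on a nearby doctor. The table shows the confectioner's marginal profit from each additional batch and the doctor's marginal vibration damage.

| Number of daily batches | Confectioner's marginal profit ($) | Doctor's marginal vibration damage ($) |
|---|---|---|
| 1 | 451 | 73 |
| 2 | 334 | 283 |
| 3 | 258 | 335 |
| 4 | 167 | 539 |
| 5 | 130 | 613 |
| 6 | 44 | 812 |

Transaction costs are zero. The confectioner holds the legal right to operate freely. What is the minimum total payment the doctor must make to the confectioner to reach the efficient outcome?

$599

Left alone the confectioner would choose level 6 (marginal profit stays positive).
Efficient level: k* = 2 (marginal profit ≥ marginal vibration damage through 2).
The doctor must at least cover the confectioner's forgone profit from cutting 6→2: 258 + 167 + 130 + 44 = 599.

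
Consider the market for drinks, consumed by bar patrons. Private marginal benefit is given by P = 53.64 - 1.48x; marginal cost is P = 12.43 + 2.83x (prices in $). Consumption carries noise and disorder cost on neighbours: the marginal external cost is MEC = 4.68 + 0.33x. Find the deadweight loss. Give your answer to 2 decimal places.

Market equilibrium (private): 12.43 + 2.83x = 53.64 - 1.48x → x_m = 9.5615.
Social marginal benefit = demand − MEC = 48.96 - 1.81x.
Set SMB = MC: 48.96 - 1.81x = 12.43 + 2.83x → x* = 7.8728.
Height of the DWL triangle at x_m is MC(x_m) − SMB(x_m) = MEC(x_m) = 7.8353.
DWL = ½ × 1.6887 × 7.8353 = 6.6157.

DWL = $6.62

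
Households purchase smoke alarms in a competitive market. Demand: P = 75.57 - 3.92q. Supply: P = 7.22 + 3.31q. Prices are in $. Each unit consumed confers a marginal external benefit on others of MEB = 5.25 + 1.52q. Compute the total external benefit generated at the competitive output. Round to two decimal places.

Market equilibrium (private): 7.22 + 3.31q = 75.57 - 3.92q → q_m = 9.4537.
Total external benefit = ∫₀^{q_m} (5.25 + 1.52q) dq = 5.25×9.4537 + ½×1.52×9.4537² = 117.5550.

$117.55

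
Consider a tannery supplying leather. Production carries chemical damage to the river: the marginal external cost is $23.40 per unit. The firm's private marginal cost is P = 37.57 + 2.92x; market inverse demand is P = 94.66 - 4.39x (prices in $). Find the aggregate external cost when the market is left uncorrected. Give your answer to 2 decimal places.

$182.75

Market equilibrium (private): 37.57 + 2.92x = 94.66 - 4.39x → x_m = 7.8098.
Total external cost = MEC × x_m = 23.40 × 7.8098 = 182.7493.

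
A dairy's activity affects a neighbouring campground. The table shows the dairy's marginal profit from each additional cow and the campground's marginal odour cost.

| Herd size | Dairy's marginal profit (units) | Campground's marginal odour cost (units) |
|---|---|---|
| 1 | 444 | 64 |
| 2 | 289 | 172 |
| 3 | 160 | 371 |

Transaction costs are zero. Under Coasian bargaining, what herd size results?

Bargaining reaches the level where marginal profit last exceeds marginal odour cost.
That holds through level 2 (289 ≥ 172) but not at 3 (160 < 371).

2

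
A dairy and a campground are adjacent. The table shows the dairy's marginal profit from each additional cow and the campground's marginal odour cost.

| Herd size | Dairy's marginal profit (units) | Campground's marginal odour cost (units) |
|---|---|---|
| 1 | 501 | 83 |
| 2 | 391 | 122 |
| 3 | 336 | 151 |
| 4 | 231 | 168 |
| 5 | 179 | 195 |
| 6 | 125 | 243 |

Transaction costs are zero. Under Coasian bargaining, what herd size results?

Bargaining reaches the level where marginal profit last exceeds marginal odour cost.
That holds through level 4 (231 ≥ 168) but not at 5 (179 < 195).

4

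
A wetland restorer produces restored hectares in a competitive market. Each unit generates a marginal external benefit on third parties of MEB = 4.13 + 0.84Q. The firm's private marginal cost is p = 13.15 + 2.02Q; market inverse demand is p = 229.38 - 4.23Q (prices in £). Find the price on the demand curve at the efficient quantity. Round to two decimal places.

P = £57.08

Social marginal cost = private MC − MEB = 9.02 + 1.18Q.
Set SMC = demand: 9.02 + 1.18Q = 229.38 - 4.23Q → Q* = 40.7320.
Consumer price on the demand curve at Q*: 229.38 − 4.23×40.7320 = 57.0836.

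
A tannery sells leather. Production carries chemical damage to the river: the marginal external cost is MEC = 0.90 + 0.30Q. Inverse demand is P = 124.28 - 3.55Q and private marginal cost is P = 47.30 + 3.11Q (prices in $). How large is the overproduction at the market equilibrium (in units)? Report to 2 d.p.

Market equilibrium (private): 47.30 + 3.11Q = 124.28 - 3.55Q → Q_m = 11.5586.
Social marginal cost = private MC + MEC = 48.20 + 3.41Q.
Set SMC = demand: 48.20 + 3.41Q = 124.28 - 3.55Q → Q* = 10.9310.
Gap = |11.5586 − 10.9310| = 0.6276.

0.63 units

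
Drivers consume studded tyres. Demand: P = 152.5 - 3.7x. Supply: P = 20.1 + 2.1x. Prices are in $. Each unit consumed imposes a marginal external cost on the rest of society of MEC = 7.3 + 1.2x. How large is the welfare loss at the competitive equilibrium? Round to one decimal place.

DWL = $86.0

Market equilibrium (private): 20.1 + 2.1x = 152.5 - 3.7x → x_m = 22.8276.
Social marginal benefit = demand − MEC = 145.2 - 4.9x.
Set SMB = MC: 145.2 - 4.9x = 20.1 + 2.1x → x* = 17.8714.
The loss is the area between SMB and MC from x* to x_m; with linear curves that's a triangle of height MEC(x_m).
DWL = ½ × 4.9562 × 34.6931 = 85.9730.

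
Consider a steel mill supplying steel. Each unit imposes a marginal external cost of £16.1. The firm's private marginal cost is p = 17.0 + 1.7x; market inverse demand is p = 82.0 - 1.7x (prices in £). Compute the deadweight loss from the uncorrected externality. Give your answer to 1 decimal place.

DWL = £38.1

Market equilibrium (private): 17.0 + 1.7x = 82.0 - 1.7x → x_m = 19.1176.
Social marginal cost = private MC + MEC = 33.1 + 1.7x.
Set SMC = demand: 33.1 + 1.7x = 82.0 - 1.7x → x* = 14.3824.
Height of the DWL triangle at x_m is SMC(x_m) − demand(x_m) = MEC(x_m) = 16.1000.
DWL = ½ × 4.7352 × 16.1000 = 38.1184.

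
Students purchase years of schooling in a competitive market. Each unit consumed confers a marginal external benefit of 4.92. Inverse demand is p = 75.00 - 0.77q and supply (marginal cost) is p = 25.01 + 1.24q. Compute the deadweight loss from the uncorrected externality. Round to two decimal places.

DWL = 6.02

Market equilibrium (private): 25.01 + 1.24q = 75.00 - 0.77q → q_m = 24.8706.
Social marginal benefit = demand + MEB = 79.92 - 0.77q.
Set SMB = MC: 79.92 - 0.77q = 25.01 + 1.24q → q* = 27.3184.
Height of the DWL triangle at q_m is SMB(q_m) − MC(q_m) = MEB(q_m) = 4.9200.
DWL = ½ × 2.4478 × 4.9200 = 6.0216.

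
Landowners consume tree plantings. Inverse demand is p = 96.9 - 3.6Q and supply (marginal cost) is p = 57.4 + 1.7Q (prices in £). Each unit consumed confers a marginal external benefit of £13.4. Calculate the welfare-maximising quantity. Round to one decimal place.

Q* = 10.0

Social marginal benefit = demand + MEB = 110.3 - 3.6Q.
Set SMB = MC: 110.3 - 3.6Q = 57.4 + 1.7Q → Q* = 9.9811.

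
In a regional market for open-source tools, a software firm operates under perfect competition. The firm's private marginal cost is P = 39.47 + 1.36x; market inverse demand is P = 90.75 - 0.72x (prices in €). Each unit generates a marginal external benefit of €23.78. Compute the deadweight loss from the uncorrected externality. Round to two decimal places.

Market equilibrium (private): 39.47 + 1.36x = 90.75 - 0.72x → x_m = 24.6538.
Social marginal cost = private MC − MEB = 15.69 + 1.36x.
Set SMC = demand: 15.69 + 1.36x = 90.75 - 0.72x → x* = 36.0865.
The welfare-loss triangle has base |x_m − x*| and height MEB(x_m) (the vertical gap between SMC and demand is zero at x* and MEB at x_m).
DWL = ½ × 11.4327 × 23.7800 = 135.9348.

DWL = €135.93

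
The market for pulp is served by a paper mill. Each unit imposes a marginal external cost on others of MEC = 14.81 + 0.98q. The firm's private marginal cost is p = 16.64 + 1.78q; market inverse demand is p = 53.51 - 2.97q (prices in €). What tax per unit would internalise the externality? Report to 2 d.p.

tax = €18.58 per unit

Social marginal cost = private MC + MEC = 31.45 + 2.76q.
Set SMC = demand: 31.45 + 2.76q = 53.51 - 2.97q → q* = 3.8499.
The Pigouvian tax equals MEC at q*: 14.81 + 0.98×3.8499 = 18.5829.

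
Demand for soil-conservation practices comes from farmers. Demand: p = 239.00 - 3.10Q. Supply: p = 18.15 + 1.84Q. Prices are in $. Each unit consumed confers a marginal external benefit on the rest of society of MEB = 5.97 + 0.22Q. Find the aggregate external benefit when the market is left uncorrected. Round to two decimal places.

Market equilibrium (private): 18.15 + 1.84Q = 239.00 - 3.10Q → Q_m = 44.7065.
Total external benefit = ∫₀^{Q_m} (5.97 + 0.22Q) dQ = 5.97×44.7065 + ½×0.22×44.7065² = 486.7516.

$486.75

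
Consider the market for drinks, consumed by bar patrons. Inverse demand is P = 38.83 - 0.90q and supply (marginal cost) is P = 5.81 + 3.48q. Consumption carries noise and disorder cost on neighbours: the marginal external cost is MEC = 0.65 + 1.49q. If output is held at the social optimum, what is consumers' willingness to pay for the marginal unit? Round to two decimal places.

Social marginal benefit = demand − MEC = 38.18 - 2.39q.
Set SMB = MC: 38.18 - 2.39q = 5.81 + 3.48q → q* = 5.5145.
Consumer price on the demand curve at q*: 38.83 − 0.90×5.5145 = 33.8670.

P = 33.87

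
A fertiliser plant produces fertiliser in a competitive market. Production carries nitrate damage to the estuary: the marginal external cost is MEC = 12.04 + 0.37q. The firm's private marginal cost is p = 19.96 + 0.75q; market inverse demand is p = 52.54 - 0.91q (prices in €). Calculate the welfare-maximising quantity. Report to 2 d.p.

Social marginal cost = private MC + MEC = 32.00 + 1.12q.
Set SMC = demand: 32.00 + 1.12q = 52.54 - 0.91q → q* = 10.1182.

q* = 10.12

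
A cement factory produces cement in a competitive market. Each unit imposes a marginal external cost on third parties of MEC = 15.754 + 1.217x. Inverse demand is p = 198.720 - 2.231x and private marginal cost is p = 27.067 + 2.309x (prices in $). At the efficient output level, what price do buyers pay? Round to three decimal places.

P = $138.305

Social marginal cost = private MC + MEC = 42.821 + 3.526x.
Set SMC = demand: 42.821 + 3.526x = 198.720 - 2.231x → x* = 27.0799.
Consumer price on the demand curve at x*: 198.720 − 2.231×27.0799 = 138.3047.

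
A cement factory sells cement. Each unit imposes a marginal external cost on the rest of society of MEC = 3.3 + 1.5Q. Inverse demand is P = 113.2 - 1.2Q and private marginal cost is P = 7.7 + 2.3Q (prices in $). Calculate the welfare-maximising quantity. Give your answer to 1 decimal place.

Q* = 20.4

Social marginal cost = private MC + MEC = 11.0 + 3.8Q.
Set SMC = demand: 11.0 + 3.8Q = 113.2 - 1.2Q → Q* = 20.4400.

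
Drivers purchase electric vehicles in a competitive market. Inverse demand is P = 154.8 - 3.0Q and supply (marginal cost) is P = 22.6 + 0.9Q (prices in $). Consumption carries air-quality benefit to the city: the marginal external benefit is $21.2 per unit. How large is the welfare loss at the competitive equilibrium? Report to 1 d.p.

DWL = $57.6

Market equilibrium (private): 22.6 + 0.9Q = 154.8 - 3.0Q → Q_m = 33.8974.
Social marginal benefit = demand + MEB = 176.0 - 3.0Q.
Set SMB = MC: 176.0 - 3.0Q = 22.6 + 0.9Q → Q* = 39.3333.
Between Q* and Q_m the wedge SMB − MC runs linearly from 0 to MEB(Q_m), so the loss is a triangle.
DWL = ½ × 5.4359 × 21.2000 = 57.6205.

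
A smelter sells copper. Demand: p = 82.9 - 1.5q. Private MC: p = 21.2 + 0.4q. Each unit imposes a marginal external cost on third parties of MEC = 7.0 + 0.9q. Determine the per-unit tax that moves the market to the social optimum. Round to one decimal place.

Social marginal cost = private MC + MEC = 28.2 + 1.3q.
Set SMC = demand: 28.2 + 1.3q = 82.9 - 1.5q → q* = 19.5357.
The Pigouvian tax equals MEC at q*: 7.0 + 0.9×19.5357 = 24.5821.

tax = 24.6 per unit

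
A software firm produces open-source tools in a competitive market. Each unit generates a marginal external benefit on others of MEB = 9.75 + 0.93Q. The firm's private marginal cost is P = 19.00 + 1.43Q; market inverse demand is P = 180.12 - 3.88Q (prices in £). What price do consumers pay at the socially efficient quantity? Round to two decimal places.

Social marginal cost = private MC − MEB = 9.25 + 0.50Q.
Set SMC = demand: 9.25 + 0.50Q = 180.12 - 3.88Q → Q* = 39.0114.
Consumer price on the demand curve at Q*: 180.12 − 3.88×39.0114 = 28.7558.

P = £28.76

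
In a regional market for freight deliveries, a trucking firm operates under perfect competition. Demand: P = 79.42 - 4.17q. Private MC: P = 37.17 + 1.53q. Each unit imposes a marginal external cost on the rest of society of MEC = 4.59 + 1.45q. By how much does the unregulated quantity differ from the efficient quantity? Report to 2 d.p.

2.15 units

Market equilibrium (private): 37.17 + 1.53q = 79.42 - 4.17q → q_m = 7.4123.
Social marginal cost = private MC + MEC = 41.76 + 2.98q.
Set SMC = demand: 41.76 + 2.98q = 79.42 - 4.17q → q* = 5.2671.
Gap = |7.4123 − 5.2671| = 2.1452.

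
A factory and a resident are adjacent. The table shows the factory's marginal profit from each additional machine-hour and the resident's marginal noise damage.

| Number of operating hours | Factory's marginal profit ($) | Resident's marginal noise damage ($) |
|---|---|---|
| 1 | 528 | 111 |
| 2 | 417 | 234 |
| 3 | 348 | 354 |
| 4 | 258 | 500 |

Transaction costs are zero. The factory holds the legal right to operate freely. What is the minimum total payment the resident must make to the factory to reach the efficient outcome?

Left alone the factory would choose level 4 (marginal profit stays positive).
Efficient level: k* = 2 (marginal profit ≥ marginal noise damage through 2).
The resident must at least cover the factory's forgone profit from cutting 4→2: 348 + 258 = 606.

$606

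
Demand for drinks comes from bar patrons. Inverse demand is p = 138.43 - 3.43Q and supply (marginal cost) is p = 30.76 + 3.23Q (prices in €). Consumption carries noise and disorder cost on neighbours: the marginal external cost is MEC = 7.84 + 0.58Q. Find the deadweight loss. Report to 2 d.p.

DWL = €20.47

Market equilibrium (private): 30.76 + 3.23Q = 138.43 - 3.43Q → Q_m = 16.1667.
Social marginal benefit = demand − MEC = 130.59 - 4.01Q.
Set SMB = MC: 130.59 - 4.01Q = 30.76 + 3.23Q → Q* = 13.7887.
The loss is the area between SMB and MC from Q* to Q_m; with linear curves that's a triangle of height MEC(Q_m).
DWL = ½ × 2.3780 × 17.2167 = 20.4707.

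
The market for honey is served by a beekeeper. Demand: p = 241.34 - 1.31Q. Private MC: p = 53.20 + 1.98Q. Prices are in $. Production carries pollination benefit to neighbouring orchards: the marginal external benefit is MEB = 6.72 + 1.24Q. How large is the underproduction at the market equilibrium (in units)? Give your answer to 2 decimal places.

Market equilibrium (private): 53.20 + 1.98Q = 241.34 - 1.31Q → Q_m = 57.1854.
Social marginal cost = private MC − MEB = 46.48 + 0.74Q.
Set SMC = demand: 46.48 + 0.74Q = 241.34 - 1.31Q → Q* = 95.0537.
Gap = |57.1854 − 95.0537| = 37.8683.

37.87 units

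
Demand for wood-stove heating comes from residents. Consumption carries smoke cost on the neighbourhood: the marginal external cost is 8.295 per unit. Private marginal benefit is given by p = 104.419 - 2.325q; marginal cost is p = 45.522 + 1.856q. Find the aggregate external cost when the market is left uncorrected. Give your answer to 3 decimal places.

Market equilibrium (private): 45.522 + 1.856q = 104.419 - 2.325q → q_m = 14.0868.
Total external cost = MEC × q_m = 8.295 × 14.0868 = 116.8500.

116.850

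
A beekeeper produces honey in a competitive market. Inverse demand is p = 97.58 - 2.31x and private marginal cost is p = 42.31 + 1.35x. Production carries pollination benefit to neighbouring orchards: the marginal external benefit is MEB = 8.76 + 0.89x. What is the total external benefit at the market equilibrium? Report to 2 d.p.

233.76

Market equilibrium (private): 42.31 + 1.35x = 97.58 - 2.31x → x_m = 15.1011.
Total external benefit = ∫₀^{x_m} (8.76 + 0.89x) dx = 8.76×15.1011 + ½×0.89×15.1011² = 233.7649.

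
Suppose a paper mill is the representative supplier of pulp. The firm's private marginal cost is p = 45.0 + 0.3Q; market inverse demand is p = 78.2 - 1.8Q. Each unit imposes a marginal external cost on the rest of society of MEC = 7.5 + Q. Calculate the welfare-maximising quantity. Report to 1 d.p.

Social marginal cost = private MC + MEC = 52.5 + 1.3Q.
Set SMC = demand: 52.5 + 1.3Q = 78.2 - 1.8Q → Q* = 8.2903.

Q* = 8.3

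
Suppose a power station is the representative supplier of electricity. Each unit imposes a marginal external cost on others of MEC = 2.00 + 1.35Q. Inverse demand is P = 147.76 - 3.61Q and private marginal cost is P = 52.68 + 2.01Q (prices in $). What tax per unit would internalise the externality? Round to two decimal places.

Social marginal cost = private MC + MEC = 54.68 + 3.36Q.
Set SMC = demand: 54.68 + 3.36Q = 147.76 - 3.61Q → Q* = 13.3544.
The Pigouvian tax equals MEC at Q*: 2.00 + 1.35×13.3544 = 20.0284.

tax = $20.03 per unit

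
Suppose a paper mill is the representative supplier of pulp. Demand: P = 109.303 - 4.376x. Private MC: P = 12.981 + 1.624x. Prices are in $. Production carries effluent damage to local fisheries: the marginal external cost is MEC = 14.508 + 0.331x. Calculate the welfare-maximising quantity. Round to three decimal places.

x* = 12.923

Social marginal cost = private MC + MEC = 27.489 + 1.955x.
Set SMC = demand: 27.489 + 1.955x = 109.303 - 4.376x → x* = 12.9228.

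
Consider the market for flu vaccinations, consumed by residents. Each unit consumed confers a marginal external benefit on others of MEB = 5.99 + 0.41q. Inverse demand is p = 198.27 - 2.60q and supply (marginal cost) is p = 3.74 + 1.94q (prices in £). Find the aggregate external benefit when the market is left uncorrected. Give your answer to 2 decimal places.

Market equilibrium (private): 3.74 + 1.94q = 198.27 - 2.60q → q_m = 42.8480.
Total external benefit = ∫₀^{q_m} (5.99 + 0.41q) dq = 5.99×42.8480 + ½×0.41×42.8480² = 633.0295.

£633.03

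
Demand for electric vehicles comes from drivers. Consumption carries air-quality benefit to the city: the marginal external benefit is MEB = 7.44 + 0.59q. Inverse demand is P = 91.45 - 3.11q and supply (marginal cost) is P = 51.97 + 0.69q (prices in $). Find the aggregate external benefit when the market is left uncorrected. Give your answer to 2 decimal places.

Market equilibrium (private): 51.97 + 0.69q = 91.45 - 3.11q → q_m = 10.3895.
Total external benefit = ∫₀^{q_m} (7.44 + 0.59q) dq = 7.44×10.3895 + ½×0.59×10.3895² = 109.1407.

$109.14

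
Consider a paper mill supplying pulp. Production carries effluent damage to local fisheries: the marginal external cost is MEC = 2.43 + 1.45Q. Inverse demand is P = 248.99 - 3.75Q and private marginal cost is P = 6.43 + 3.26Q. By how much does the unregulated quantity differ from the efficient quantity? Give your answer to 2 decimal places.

Market equilibrium (private): 6.43 + 3.26Q = 248.99 - 3.75Q → Q_m = 34.6020.
Social marginal cost = private MC + MEC = 8.86 + 4.71Q.
Set SMC = demand: 8.86 + 4.71Q = 248.99 - 3.75Q → Q* = 28.3842.
Gap = |34.6020 − 28.3842| = 6.2178.

6.22 units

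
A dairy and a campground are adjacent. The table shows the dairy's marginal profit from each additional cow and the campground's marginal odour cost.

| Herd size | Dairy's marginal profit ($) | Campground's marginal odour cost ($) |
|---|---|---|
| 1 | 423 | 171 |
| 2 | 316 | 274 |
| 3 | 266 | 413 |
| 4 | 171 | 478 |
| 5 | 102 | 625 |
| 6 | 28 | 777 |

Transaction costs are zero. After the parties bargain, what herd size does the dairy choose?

Bargaining reaches the level where marginal profit last exceeds marginal odour cost.
That holds through level 2 (316 ≥ 274) but not at 3 (266 < 413).

2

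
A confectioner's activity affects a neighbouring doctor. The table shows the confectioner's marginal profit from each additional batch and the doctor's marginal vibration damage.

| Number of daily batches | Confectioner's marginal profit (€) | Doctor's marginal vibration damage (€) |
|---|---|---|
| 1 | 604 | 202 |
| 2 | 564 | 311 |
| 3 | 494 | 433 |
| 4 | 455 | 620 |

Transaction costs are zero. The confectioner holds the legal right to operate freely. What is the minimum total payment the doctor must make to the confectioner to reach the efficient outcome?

€455

Left alone the confectioner would choose level 4 (marginal profit stays positive).
Efficient level: k* = 3 (marginal profit ≥ marginal vibration damage through 3).
The doctor must at least cover the confectioner's forgone profit from cutting 4→3: 455 = 455.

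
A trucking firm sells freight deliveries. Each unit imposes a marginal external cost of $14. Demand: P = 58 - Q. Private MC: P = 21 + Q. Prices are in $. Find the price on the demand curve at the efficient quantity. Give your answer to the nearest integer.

Social marginal cost = private MC + MEC = 35 + Q.
Set SMC = demand: 35 + Q = 58 - Q → Q* = 11.5000.
Consumer price on the demand curve at Q*: 58 − 1×11.5000 = 46.5000.

P = $47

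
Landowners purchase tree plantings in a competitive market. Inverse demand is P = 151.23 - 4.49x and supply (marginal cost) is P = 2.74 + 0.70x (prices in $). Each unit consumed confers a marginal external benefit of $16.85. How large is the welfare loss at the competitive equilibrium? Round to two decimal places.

Market equilibrium (private): 2.74 + 0.70x = 151.23 - 4.49x → x_m = 28.6108.
Social marginal benefit = demand + MEB = 168.08 - 4.49x.
Set SMB = MC: 168.08 - 4.49x = 2.74 + 0.70x → x* = 31.8574.
Height of the DWL triangle at x_m is SMB(x_m) − MC(x_m) = MEB(x_m) = 16.8500.
DWL = ½ × 3.2466 × 16.8500 = 27.3526.

DWL = $27.35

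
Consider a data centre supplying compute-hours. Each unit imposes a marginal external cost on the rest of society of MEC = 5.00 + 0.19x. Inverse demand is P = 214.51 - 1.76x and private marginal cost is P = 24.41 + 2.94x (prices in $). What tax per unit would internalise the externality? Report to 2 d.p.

tax = $12.19 per unit

Social marginal cost = private MC + MEC = 29.41 + 3.13x.
Set SMC = demand: 29.41 + 3.13x = 214.51 - 1.76x → x* = 37.8528.
The Pigouvian tax equals MEC at x*: 5.00 + 0.19×37.8528 = 12.1920.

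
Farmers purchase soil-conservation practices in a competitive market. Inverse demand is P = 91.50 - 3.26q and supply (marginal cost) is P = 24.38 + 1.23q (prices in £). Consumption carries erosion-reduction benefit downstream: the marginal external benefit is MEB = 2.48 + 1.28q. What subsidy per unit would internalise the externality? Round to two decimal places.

subsidy = £30.23 per unit

Social marginal benefit = demand + MEB = 93.98 - 1.98q.
Set SMB = MC: 93.98 - 1.98q = 24.38 + 1.23q → q* = 21.6822.
The Pigouvian subsidy equals MEB at q*: 2.48 + 1.28×21.6822 = 30.2332.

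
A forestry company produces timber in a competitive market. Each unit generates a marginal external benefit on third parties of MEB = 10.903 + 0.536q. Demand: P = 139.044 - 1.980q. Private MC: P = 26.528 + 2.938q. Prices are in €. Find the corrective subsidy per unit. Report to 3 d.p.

Social marginal cost = private MC − MEB = 15.625 + 2.402q.
Set SMC = demand: 15.625 + 2.402q = 139.044 - 1.980q → q* = 28.1650.
The Pigouvian subsidy equals MEB at q*: 10.903 + 0.536×28.1650 = 25.9994.

subsidy = €25.999 per unit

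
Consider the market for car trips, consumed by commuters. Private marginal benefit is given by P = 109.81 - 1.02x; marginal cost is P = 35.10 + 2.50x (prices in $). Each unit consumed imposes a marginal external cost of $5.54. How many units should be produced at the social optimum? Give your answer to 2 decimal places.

Social marginal benefit = demand − MEC = 104.27 - 1.02x.
Set SMB = MC: 104.27 - 1.02x = 35.10 + 2.50x → x* = 19.6506.

x* = 19.65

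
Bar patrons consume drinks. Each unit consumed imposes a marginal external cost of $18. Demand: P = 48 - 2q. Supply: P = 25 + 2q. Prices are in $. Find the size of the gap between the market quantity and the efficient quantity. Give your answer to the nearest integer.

5 units

Market equilibrium (private): 25 + 2q = 48 - 2q → q_m = 5.7500.
Social marginal benefit = demand − MEC = 30 - 2q.
Set SMB = MC: 30 - 2q = 25 + 2q → q* = 1.2500.
Gap = |5.7500 − 1.2500| = 4.5000.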